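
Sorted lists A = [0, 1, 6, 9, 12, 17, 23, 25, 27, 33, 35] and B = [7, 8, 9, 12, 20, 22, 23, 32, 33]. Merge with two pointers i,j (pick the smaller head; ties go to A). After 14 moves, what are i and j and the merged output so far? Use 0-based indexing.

[i=0,j=0] A[i]=0<=B[j]=7 take 0 → i++
[i=1,j=0] A[i]=1<=B[j]=7 take 1 → i++
[i=2,j=0] A[i]=6<=B[j]=7 take 6 → i++
[i=3,j=0] A[i]=9>B[j]=7 take 7 → j++
[i=3,j=1] A[i]=9>B[j]=8 take 8 → j++
[i=3,j=2] A[i]=9<=B[j]=9 take 9 → i++
[i=4,j=2] A[i]=12>B[j]=9 take 9 → j++
[i=4,j=3] A[i]=12<=B[j]=12 take 12 → i++
[i=5,j=3] A[i]=17>B[j]=12 take 12 → j++
[i=5,j=4] A[i]=17<=B[j]=20 take 17 → i++
[i=6,j=4] A[i]=23>B[j]=20 take 20 → j++
[i=6,j=5] A[i]=23>B[j]=22 take 22 → j++
[i=6,j=6] A[i]=23<=B[j]=23 take 23 → i++
[i=7,j=6] A[i]=25>B[j]=23 take 23 → j++

i=7, j=7, merged so far=[0, 1, 6, 7, 8, 9, 9, 12, 12, 17, 20, 22, 23, 23]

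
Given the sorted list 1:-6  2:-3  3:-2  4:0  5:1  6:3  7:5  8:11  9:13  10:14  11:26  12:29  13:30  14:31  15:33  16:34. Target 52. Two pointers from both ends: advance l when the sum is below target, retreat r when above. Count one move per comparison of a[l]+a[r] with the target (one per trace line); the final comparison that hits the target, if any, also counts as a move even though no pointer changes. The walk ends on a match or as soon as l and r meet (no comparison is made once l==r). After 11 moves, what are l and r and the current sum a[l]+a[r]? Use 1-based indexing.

l=11, r=15, sum=59

[1,16] -6+34=28 <52 → l++
[2,16] -3+34=31 <52 → l++
[3,16] -2+34=32 <52 → l++
[4,16] 0+34=34 <52 → l++
[5,16] 1+34=35 <52 → l++
[6,16] 3+34=37 <52 → l++
[7,16] 5+34=39 <52 → l++
[8,16] 11+34=45 <52 → l++
[9,16] 13+34=47 <52 → l++
[10,16] 14+34=48 <52 → l++
[11,16] 26+34=60 >52 → r--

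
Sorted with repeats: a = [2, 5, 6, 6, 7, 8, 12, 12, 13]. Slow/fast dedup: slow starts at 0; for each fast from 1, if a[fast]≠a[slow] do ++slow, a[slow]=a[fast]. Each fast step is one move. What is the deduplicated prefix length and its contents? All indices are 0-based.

(s=0,f=1) a[fast]=5≠a[slow]=2 write a[1]=5 → slow++,fast++
(s=1,f=2) a[fast]=6≠a[slow]=5 write a[2]=6 → slow++,fast++
(s=2,f=3) a[fast]=6=a[slow] dup → fast++
(s=2,f=4) a[fast]=7≠a[slow]=6 write a[3]=7 → slow++,fast++
(s=3,f=5) a[fast]=8≠a[slow]=7 write a[4]=8 → slow++,fast++
(s=4,f=6) a[fast]=12≠a[slow]=8 write a[5]=12 → slow++,fast++
(s=5,f=7) a[fast]=12=a[slow] dup → fast++
(s=5,f=8) a[fast]=13≠a[slow]=12 write a[6]=13 → slow++,fast++

length 7; prefix = [2, 5, 6, 7, 8, 12, 13]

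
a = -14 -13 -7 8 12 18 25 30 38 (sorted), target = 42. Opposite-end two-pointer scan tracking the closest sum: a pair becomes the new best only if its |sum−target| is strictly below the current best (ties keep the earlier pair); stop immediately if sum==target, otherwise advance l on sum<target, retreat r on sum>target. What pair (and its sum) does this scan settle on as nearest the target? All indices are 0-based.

l=0 r=8: -14+38=24 d=18 *, l++
l=1 r=8: -13+38=25 d=17 *, l++
l=2 r=8: -7+38=31 d=11 *, l++
l=3 r=8: 8+38=46 d=4 *, r--
l=3 r=7: 8+30=38 d=4, l++
l=4 r=7: 12+30=42 d=0 *, stop

pair (12, 30) with sum 42 (|Δ|=0)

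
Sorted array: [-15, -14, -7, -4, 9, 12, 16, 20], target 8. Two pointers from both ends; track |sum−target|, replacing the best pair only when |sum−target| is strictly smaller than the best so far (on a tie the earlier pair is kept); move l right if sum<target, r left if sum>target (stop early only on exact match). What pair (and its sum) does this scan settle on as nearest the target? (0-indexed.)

pair (-4, 12) with sum 8 (|Δ|=0)

[0,7] -15+20=5 d=3 * → l++
[1,7] -14+20=6 d=2 * → l++
[2,7] -7+20=13 d=5 → r--
[2,6] -7+16=9 d=1 * → r--
[2,5] -7+12=5 d=3 → l++
[3,5] -4+12=8 d=0 * → stop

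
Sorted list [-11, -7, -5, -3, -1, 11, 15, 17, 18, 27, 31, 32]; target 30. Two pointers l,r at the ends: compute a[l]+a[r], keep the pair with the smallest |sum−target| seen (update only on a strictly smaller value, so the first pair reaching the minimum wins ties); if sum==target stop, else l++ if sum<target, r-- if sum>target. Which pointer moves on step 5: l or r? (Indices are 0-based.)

r

l=0 r=11: -11+32=21 d=9 *, l++
l=1 r=11: -7+32=25 d=5 *, l++
l=2 r=11: -5+32=27 d=3 *, l++
l=3 r=11: -3+32=29 d=1 *, l++
l=4 r=11: -1+32=31 d=1, r--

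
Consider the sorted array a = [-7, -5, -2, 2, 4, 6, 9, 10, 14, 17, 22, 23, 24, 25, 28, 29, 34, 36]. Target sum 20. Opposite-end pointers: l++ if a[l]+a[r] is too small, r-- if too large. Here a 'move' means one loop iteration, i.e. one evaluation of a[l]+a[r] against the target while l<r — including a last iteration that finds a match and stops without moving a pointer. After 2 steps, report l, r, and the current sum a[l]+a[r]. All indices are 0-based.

l=0, r=15, sum=22

[0,17] -7+36=29 >20 → r--
[0,16] -7+34=27 >20 → r--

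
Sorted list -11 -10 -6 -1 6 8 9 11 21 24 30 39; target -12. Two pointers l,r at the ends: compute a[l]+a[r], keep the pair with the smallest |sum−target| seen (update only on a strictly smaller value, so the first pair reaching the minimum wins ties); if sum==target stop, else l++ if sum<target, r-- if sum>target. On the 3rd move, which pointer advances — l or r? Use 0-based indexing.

r

l=0 r=11: -11+39=28 d=40 *, r--
l=0 r=10: -11+30=19 d=31 *, r--
l=0 r=9: -11+24=13 d=25 *, r--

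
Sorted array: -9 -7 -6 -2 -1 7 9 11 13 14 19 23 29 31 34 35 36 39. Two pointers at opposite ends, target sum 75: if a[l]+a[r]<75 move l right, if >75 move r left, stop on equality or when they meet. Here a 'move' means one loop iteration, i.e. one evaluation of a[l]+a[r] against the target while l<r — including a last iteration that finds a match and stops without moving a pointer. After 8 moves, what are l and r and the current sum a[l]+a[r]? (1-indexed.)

l=9, r=18, sum=52

[1,18] -9+39=30 <75 → l++
[2,18] -7+39=32 <75 → l++
[3,18] -6+39=33 <75 → l++
[4,18] -2+39=37 <75 → l++
[5,18] -1+39=38 <75 → l++
[6,18] 7+39=46 <75 → l++
[7,18] 9+39=48 <75 → l++
[8,18] 11+39=50 <75 → l++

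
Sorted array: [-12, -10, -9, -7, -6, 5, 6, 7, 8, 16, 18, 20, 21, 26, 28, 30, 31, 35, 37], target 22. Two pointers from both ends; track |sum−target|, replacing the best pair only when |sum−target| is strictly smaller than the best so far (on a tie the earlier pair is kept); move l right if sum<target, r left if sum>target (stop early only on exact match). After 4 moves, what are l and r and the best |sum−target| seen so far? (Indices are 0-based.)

l=2, r=16, best |Δ|=1

l=0 r=18: -12+37=25 d=3 *, r--
l=0 r=17: -12+35=23 d=1 *, r--
l=0 r=16: -12+31=19 d=3, l++
l=1 r=16: -10+31=21 d=1, l++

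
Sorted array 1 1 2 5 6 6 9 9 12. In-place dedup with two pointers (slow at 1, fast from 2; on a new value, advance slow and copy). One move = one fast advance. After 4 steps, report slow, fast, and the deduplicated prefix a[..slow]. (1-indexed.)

slow=4, fast=6, prefix=[1, 2, 5, 6]

slow=1 fast=2: a[fast]=1=a[slow] dup, fast++
slow=1 fast=3: a[fast]=2≠a[slow]=1 write a[2]=2, slow++,fast++
slow=2 fast=4: a[fast]=5≠a[slow]=2 write a[3]=5, slow++,fast++
slow=3 fast=5: a[fast]=6≠a[slow]=5 write a[4]=6, slow++,fast++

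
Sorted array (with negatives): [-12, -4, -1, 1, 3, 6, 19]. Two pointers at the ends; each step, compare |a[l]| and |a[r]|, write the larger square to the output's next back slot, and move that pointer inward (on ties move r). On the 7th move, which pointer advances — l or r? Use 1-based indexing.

[1,7] |-12|<=|19| out[7]=361 → r--
[1,6] |-12|>|6| out[6]=144 → l++
[2,6] |-4|<=|6| out[5]=36 → r--
[2,5] |-4|>|3| out[4]=16 → l++
[3,5] |-1|<=|3| out[3]=9 → r--
[3,4] |-1|<=|1| out[2]=1 → r--
[3,3] |-1|<=|-1| out[1]=1 → r--

r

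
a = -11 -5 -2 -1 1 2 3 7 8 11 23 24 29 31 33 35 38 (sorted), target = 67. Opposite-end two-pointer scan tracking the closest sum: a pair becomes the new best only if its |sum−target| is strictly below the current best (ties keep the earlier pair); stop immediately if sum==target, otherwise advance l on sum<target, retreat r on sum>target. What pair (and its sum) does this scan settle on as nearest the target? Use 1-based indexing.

l=1 r=17: -11+38=27 d=40 *, l++
l=2 r=17: -5+38=33 d=34 *, l++
l=3 r=17: -2+38=36 d=31 *, l++
l=4 r=17: -1+38=37 d=30 *, l++
l=5 r=17: 1+38=39 d=28 *, l++
l=6 r=17: 2+38=40 d=27 *, l++
l=7 r=17: 3+38=41 d=26 *, l++
l=8 r=17: 7+38=45 d=22 *, l++
l=9 r=17: 8+38=46 d=21 *, l++
l=10 r=17: 11+38=49 d=18 *, l++
l=11 r=17: 23+38=61 d=6 *, l++
l=12 r=17: 24+38=62 d=5 *, l++
l=13 r=17: 29+38=67 d=0 *, stop

pair (29, 38) with sum 67 (|Δ|=0)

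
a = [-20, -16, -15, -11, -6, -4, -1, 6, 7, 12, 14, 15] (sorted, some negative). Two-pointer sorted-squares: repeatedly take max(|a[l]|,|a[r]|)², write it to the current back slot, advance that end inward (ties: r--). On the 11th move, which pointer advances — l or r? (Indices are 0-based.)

l

l=0 r=11: |-20|>|15| out[11]=400, l++
l=1 r=11: |-16|>|15| out[10]=256, l++
l=2 r=11: |-15|<=|15| out[9]=225, r--
l=2 r=10: |-15|>|14| out[8]=225, l++
l=3 r=10: |-11|<=|14| out[7]=196, r--
l=3 r=9: |-11|<=|12| out[6]=144, r--
l=3 r=8: |-11|>|7| out[5]=121, l++
l=4 r=8: |-6|<=|7| out[4]=49, r--
l=4 r=7: |-6|<=|6| out[3]=36, r--
l=4 r=6: |-6|>|-1| out[2]=36, l++
l=5 r=6: |-4|>|-1| out[1]=16, l++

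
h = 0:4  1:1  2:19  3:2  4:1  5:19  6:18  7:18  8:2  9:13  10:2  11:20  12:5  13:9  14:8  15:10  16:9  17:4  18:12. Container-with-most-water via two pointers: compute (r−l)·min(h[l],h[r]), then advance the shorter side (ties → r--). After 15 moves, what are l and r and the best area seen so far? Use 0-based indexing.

l=0 r=18: min(4,12)*18=72 best=72 *, l++
l=1 r=18: min(1,12)*17=17 best=72, l++
l=2 r=18: min(19,12)*16=192 best=192 *, r--
l=2 r=17: min(19,4)*15=60 best=192, r--
l=2 r=16: min(19,9)*14=126 best=192, r--
l=2 r=15: min(19,10)*13=130 best=192, r--
l=2 r=14: min(19,8)*12=96 best=192, r--
l=2 r=13: min(19,9)*11=99 best=192, r--
l=2 r=12: min(19,5)*10=50 best=192, r--
l=2 r=11: min(19,20)*9=171 best=192, l++
l=3 r=11: min(2,20)*8=16 best=192, l++
l=4 r=11: min(1,20)*7=7 best=192, l++
l=5 r=11: min(19,20)*6=114 best=192, l++
l=6 r=11: min(18,20)*5=90 best=192, l++
l=7 r=11: min(18,20)*4=72 best=192, l++

l=8, r=11, best area=192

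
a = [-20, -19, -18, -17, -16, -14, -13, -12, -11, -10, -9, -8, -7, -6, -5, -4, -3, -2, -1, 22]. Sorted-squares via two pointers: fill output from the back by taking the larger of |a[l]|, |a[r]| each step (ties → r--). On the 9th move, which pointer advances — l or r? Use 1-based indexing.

l

[1,20] |-20|<=|22| out[20]=484 → r--
[1,19] |-20|>|-1| out[19]=400 → l++
[2,19] |-19|>|-1| out[18]=361 → l++
[3,19] |-18|>|-1| out[17]=324 → l++
[4,19] |-17|>|-1| out[16]=289 → l++
[5,19] |-16|>|-1| out[15]=256 → l++
[6,19] |-14|>|-1| out[14]=196 → l++
[7,19] |-13|>|-1| out[13]=169 → l++
[8,19] |-12|>|-1| out[12]=144 → l++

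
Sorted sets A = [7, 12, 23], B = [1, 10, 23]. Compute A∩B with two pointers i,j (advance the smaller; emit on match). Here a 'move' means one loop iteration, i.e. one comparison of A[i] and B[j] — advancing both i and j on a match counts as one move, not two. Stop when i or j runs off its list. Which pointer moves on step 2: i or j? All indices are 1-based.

i

[i=1,j=1] 7>1 → j++
[i=1,j=2] 7<10 → i++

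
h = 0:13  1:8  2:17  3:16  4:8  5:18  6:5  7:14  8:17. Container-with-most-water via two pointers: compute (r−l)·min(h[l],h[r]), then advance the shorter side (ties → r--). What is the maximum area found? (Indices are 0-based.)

max area = 104

[0,8] min(13,17)*8=104 best=104 * → l++
[1,8] min(8,17)*7=56 best=104 → l++
[2,8] min(17,17)*6=102 best=104 → r--
[2,7] min(17,14)*5=70 best=104 → r--
[2,6] min(17,5)*4=20 best=104 → r--
[2,5] min(17,18)*3=51 best=104 → l++
[3,5] min(16,18)*2=32 best=104 → l++
[4,5] min(8,18)*1=8 best=104 → l++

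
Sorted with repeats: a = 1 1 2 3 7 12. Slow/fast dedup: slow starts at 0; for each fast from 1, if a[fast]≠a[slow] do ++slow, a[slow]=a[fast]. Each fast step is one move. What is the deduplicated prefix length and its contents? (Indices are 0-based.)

slow=0 fast=1: a[fast]=1=a[slow] dup, fast++
slow=0 fast=2: a[fast]=2≠a[slow]=1 write a[1]=2, slow++,fast++
slow=1 fast=3: a[fast]=3≠a[slow]=2 write a[2]=3, slow++,fast++
slow=2 fast=4: a[fast]=7≠a[slow]=3 write a[3]=7, slow++,fast++
slow=3 fast=5: a[fast]=12≠a[slow]=7 write a[4]=12, slow++,fast++

length 5; prefix = [1, 2, 3, 7, 12]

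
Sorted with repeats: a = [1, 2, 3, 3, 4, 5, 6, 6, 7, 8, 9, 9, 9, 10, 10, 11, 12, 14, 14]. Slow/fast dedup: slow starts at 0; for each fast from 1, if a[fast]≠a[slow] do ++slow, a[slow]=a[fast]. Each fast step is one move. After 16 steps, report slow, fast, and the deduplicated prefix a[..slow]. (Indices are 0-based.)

slow=0 fast=1: a[fast]=2≠a[slow]=1 write a[1]=2, slow++,fast++
slow=1 fast=2: a[fast]=3≠a[slow]=2 write a[2]=3, slow++,fast++
slow=2 fast=3: a[fast]=3=a[slow] dup, fast++
slow=2 fast=4: a[fast]=4≠a[slow]=3 write a[3]=4, slow++,fast++
slow=3 fast=5: a[fast]=5≠a[slow]=4 write a[4]=5, slow++,fast++
slow=4 fast=6: a[fast]=6≠a[slow]=5 write a[5]=6, slow++,fast++
slow=5 fast=7: a[fast]=6=a[slow] dup, fast++
slow=5 fast=8: a[fast]=7≠a[slow]=6 write a[6]=7, slow++,fast++
slow=6 fast=9: a[fast]=8≠a[slow]=7 write a[7]=8, slow++,fast++
slow=7 fast=10: a[fast]=9≠a[slow]=8 write a[8]=9, slow++,fast++
slow=8 fast=11: a[fast]=9=a[slow] dup, fast++
slow=8 fast=12: a[fast]=9=a[slow] dup, fast++
slow=8 fast=13: a[fast]=10≠a[slow]=9 write a[9]=10, slow++,fast++
slow=9 fast=14: a[fast]=10=a[slow] dup, fast++
slow=9 fast=15: a[fast]=11≠a[slow]=10 write a[10]=11, slow++,fast++
slow=10 fast=16: a[fast]=12≠a[slow]=11 write a[11]=12, slow++,fast++

slow=11, fast=17, prefix=[1, 2, 3, 4, 5, 6, 7, 8, 9, 10, 11, 12]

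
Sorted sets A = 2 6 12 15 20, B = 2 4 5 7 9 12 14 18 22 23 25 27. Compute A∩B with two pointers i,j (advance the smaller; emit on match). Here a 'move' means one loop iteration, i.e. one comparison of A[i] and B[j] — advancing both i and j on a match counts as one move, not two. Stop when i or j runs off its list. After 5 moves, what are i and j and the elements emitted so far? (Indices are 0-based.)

i=0 j=0: 2==2 emit, i++,j++
i=1 j=1: 6>4, j++
i=1 j=2: 6>5, j++
i=1 j=3: 6<7, i++
i=2 j=3: 12>7, j++

i=2, j=4, emitted=[2]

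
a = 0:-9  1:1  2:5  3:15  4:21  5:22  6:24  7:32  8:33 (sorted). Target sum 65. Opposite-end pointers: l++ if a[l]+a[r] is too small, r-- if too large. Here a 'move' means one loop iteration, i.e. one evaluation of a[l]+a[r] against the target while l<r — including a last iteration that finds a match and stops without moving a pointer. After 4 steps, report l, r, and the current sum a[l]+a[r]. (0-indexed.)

l=4, r=8, sum=54

[0,8] -9+33=24 <65 → l++
[1,8] 1+33=34 <65 → l++
[2,8] 5+33=38 <65 → l++
[3,8] 15+33=48 <65 → l++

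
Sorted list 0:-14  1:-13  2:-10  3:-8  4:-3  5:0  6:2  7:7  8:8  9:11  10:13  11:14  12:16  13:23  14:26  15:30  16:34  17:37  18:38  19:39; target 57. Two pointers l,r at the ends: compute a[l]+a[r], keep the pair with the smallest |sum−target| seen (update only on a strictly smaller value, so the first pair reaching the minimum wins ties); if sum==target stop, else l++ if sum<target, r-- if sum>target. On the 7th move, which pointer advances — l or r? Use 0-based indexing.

[0,19] -14+39=25 d=32 * → l++
[1,19] -13+39=26 d=31 * → l++
[2,19] -10+39=29 d=28 * → l++
[3,19] -8+39=31 d=26 * → l++
[4,19] -3+39=36 d=21 * → l++
[5,19] 0+39=39 d=18 * → l++
[6,19] 2+39=41 d=16 * → l++

l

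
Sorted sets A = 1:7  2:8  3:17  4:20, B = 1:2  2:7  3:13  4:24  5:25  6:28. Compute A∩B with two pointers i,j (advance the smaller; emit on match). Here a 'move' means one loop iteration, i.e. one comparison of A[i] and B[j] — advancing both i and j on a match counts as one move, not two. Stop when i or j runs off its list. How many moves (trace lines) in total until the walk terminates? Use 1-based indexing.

i=1 j=1: 7>2, j++
i=1 j=2: 7==7 emit, i++,j++
i=2 j=3: 8<13, i++
i=3 j=3: 17>13, j++
i=3 j=4: 17<24, i++
i=4 j=4: 20<24, i++

6 moves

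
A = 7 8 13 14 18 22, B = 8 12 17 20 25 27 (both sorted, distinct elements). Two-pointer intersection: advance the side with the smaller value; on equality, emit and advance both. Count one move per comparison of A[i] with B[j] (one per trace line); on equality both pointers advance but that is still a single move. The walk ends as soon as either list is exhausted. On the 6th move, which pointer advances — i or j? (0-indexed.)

i=0 j=0: 7<8, i++
i=1 j=0: 8==8 emit, i++,j++
i=2 j=1: 13>12, j++
i=2 j=2: 13<17, i++
i=3 j=2: 14<17, i++
i=4 j=2: 18>17, j++

j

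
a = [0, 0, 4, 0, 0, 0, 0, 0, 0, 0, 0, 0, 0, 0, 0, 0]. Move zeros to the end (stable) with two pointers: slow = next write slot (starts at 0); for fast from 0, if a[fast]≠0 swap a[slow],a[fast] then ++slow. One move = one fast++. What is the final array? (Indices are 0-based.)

slow=0 fast=0: a[fast]=0, fast++
slow=0 fast=1: a[fast]=0, fast++
slow=0 fast=2: a[fast]=4≠0 swap→a[0]=4, slow++,fast++
slow=1 fast=3: a[fast]=0, fast++
slow=1 fast=4: a[fast]=0, fast++
slow=1 fast=5: a[fast]=0, fast++
slow=1 fast=6: a[fast]=0, fast++
slow=1 fast=7: a[fast]=0, fast++
slow=1 fast=8: a[fast]=0, fast++
slow=1 fast=9: a[fast]=0, fast++
slow=1 fast=10: a[fast]=0, fast++
slow=1 fast=11: a[fast]=0, fast++
slow=1 fast=12: a[fast]=0, fast++
slow=1 fast=13: a[fast]=0, fast++
slow=1 fast=14: a[fast]=0, fast++
slow=1 fast=15: a[fast]=0, fast++

[4, 0, 0, 0, 0, 0, 0, 0, 0, 0, 0, 0, 0, 0, 0, 0]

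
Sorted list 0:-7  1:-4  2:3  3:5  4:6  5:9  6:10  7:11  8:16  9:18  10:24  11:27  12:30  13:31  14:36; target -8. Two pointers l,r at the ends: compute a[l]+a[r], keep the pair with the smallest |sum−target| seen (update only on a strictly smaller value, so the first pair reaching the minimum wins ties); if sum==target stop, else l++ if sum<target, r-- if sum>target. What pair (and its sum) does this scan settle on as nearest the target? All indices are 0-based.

[0,14] -7+36=29 d=37 * → r--
[0,13] -7+31=24 d=32 * → r--
[0,12] -7+30=23 d=31 * → r--
[0,11] -7+27=20 d=28 * → r--
[0,10] -7+24=17 d=25 * → r--
[0,9] -7+18=11 d=19 * → r--
[0,8] -7+16=9 d=17 * → r--
[0,7] -7+11=4 d=12 * → r--
[0,6] -7+10=3 d=11 * → r--
[0,5] -7+9=2 d=10 * → r--
[0,4] -7+6=-1 d=7 * → r--
[0,3] -7+5=-2 d=6 * → r--
[0,2] -7+3=-4 d=4 * → r--
[0,1] -7+-4=-11 d=3 * → l++

pair (-7, -4) with sum -11 (|Δ|=3)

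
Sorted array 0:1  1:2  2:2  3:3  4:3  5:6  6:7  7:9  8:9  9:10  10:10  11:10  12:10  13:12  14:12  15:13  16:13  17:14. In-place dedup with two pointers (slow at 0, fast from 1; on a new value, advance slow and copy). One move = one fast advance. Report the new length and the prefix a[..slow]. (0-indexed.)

length 10; prefix = [1, 2, 3, 6, 7, 9, 10, 12, 13, 14]

(s=0,f=1) a[fast]=2≠a[slow]=1 write a[1]=2 → slow++,fast++
(s=1,f=2) a[fast]=2=a[slow] dup → fast++
(s=1,f=3) a[fast]=3≠a[slow]=2 write a[2]=3 → slow++,fast++
(s=2,f=4) a[fast]=3=a[slow] dup → fast++
(s=2,f=5) a[fast]=6≠a[slow]=3 write a[3]=6 → slow++,fast++
(s=3,f=6) a[fast]=7≠a[slow]=6 write a[4]=7 → slow++,fast++
(s=4,f=7) a[fast]=9≠a[slow]=7 write a[5]=9 → slow++,fast++
(s=5,f=8) a[fast]=9=a[slow] dup → fast++
(s=5,f=9) a[fast]=10≠a[slow]=9 write a[6]=10 → slow++,fast++
(s=6,f=10) a[fast]=10=a[slow] dup → fast++
(s=6,f=11) a[fast]=10=a[slow] dup → fast++
(s=6,f=12) a[fast]=10=a[slow] dup → fast++
(s=6,f=13) a[fast]=12≠a[slow]=10 write a[7]=12 → slow++,fast++
(s=7,f=14) a[fast]=12=a[slow] dup → fast++
(s=7,f=15) a[fast]=13≠a[slow]=12 write a[8]=13 → slow++,fast++
(s=8,f=16) a[fast]=13=a[slow] dup → fast++
(s=8,f=17) a[fast]=14≠a[slow]=13 write a[9]=14 → slow++,fast++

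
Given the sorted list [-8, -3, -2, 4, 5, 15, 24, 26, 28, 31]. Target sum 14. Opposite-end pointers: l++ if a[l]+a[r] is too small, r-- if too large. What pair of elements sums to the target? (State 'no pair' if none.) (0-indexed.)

no pair

l=0 r=9: -8+31=23 >14, r--
l=0 r=8: -8+28=20 >14, r--
l=0 r=7: -8+26=18 >14, r--
l=0 r=6: -8+24=16 >14, r--
l=0 r=5: -8+15=7 <14, l++
l=1 r=5: -3+15=12 <14, l++
l=2 r=5: -2+15=13 <14, l++
l=3 r=5: 4+15=19 >14, r--
l=3 r=4: 4+5=9 <14, l++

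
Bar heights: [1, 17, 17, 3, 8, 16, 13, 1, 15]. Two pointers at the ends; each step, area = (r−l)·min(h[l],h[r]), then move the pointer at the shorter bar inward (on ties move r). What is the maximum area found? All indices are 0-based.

max area = 105

l=0 r=8: min(1,15)*8=8 best=8 *, l++
l=1 r=8: min(17,15)*7=105 best=105 *, r--
l=1 r=7: min(17,1)*6=6 best=105, r--
l=1 r=6: min(17,13)*5=65 best=105, r--
l=1 r=5: min(17,16)*4=64 best=105, r--
l=1 r=4: min(17,8)*3=24 best=105, r--
l=1 r=3: min(17,3)*2=6 best=105, r--
l=1 r=2: min(17,17)*1=17 best=105, r--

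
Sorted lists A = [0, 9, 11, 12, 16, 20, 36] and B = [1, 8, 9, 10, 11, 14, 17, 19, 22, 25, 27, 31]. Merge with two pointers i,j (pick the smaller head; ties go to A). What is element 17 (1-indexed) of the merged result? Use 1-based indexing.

merged[17] = 27

[i=1,j=1] A[i]=0<=B[j]=1 take 0 → i++
[i=2,j=1] A[i]=9>B[j]=1 take 1 → j++
[i=2,j=2] A[i]=9>B[j]=8 take 8 → j++
[i=2,j=3] A[i]=9<=B[j]=9 take 9 → i++
[i=3,j=3] A[i]=11>B[j]=9 take 9 → j++
[i=3,j=4] A[i]=11>B[j]=10 take 10 → j++
[i=3,j=5] A[i]=11<=B[j]=11 take 11 → i++
[i=4,j=5] A[i]=12>B[j]=11 take 11 → j++
[i=4,j=6] A[i]=12<=B[j]=14 take 12 → i++
[i=5,j=6] A[i]=16>B[j]=14 take 14 → j++
[i=5,j=7] A[i]=16<=B[j]=17 take 16 → i++
[i=6,j=7] A[i]=20>B[j]=17 take 17 → j++
[i=6,j=8] A[i]=20>B[j]=19 take 19 → j++
[i=6,j=9] A[i]=20<=B[j]=22 take 20 → i++
[i=7,j=9] A[i]=36>B[j]=22 take 22 → j++
[i=7,j=10] A[i]=36>B[j]=25 take 25 → j++
[i=7,j=11] A[i]=36>B[j]=27 take 27 → j++
[i=7,j=12] A[i]=36>B[j]=31 take 31 → j++
[i=7,j=13] B done, take A[i]=36 → i++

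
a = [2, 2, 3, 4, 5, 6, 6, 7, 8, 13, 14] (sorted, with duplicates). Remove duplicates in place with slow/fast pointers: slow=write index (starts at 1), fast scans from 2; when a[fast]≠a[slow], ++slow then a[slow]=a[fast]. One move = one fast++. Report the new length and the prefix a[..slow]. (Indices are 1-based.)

length 9; prefix = [2, 3, 4, 5, 6, 7, 8, 13, 14]

(s=1,f=2) a[fast]=2=a[slow] dup → fast++
(s=1,f=3) a[fast]=3≠a[slow]=2 write a[2]=3 → slow++,fast++
(s=2,f=4) a[fast]=4≠a[slow]=3 write a[3]=4 → slow++,fast++
(s=3,f=5) a[fast]=5≠a[slow]=4 write a[4]=5 → slow++,fast++
(s=4,f=6) a[fast]=6≠a[slow]=5 write a[5]=6 → slow++,fast++
(s=5,f=7) a[fast]=6=a[slow] dup → fast++
(s=5,f=8) a[fast]=7≠a[slow]=6 write a[6]=7 → slow++,fast++
(s=6,f=9) a[fast]=8≠a[slow]=7 write a[7]=8 → slow++,fast++
(s=7,f=10) a[fast]=13≠a[slow]=8 write a[8]=13 → slow++,fast++
(s=8,f=11) a[fast]=14≠a[slow]=13 write a[9]=14 → slow++,fast++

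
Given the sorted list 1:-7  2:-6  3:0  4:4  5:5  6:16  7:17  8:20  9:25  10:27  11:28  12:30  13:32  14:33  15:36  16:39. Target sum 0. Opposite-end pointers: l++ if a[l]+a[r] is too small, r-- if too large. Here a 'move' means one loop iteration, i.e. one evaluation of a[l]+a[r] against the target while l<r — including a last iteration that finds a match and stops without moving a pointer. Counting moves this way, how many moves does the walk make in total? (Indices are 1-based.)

l=1 r=16: -7+39=32 >0, r--
l=1 r=15: -7+36=29 >0, r--
l=1 r=14: -7+33=26 >0, r--
l=1 r=13: -7+32=25 >0, r--
l=1 r=12: -7+30=23 >0, r--
l=1 r=11: -7+28=21 >0, r--
l=1 r=10: -7+27=20 >0, r--
l=1 r=9: -7+25=18 >0, r--
l=1 r=8: -7+20=13 >0, r--
l=1 r=7: -7+17=10 >0, r--
l=1 r=6: -7+16=9 >0, r--
l=1 r=5: -7+5=-2 <0, l++
l=2 r=5: -6+5=-1 <0, l++
l=3 r=5: 0+5=5 >0, r--
l=3 r=4: 0+4=4 >0, r--

15 moves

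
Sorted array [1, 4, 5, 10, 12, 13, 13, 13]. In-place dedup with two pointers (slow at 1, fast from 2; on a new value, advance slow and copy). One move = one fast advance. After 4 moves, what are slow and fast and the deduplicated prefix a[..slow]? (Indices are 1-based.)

slow=1 fast=2: a[fast]=4≠a[slow]=1 write a[2]=4, slow++,fast++
slow=2 fast=3: a[fast]=5≠a[slow]=4 write a[3]=5, slow++,fast++
slow=3 fast=4: a[fast]=10≠a[slow]=5 write a[4]=10, slow++,fast++
slow=4 fast=5: a[fast]=12≠a[slow]=10 write a[5]=12, slow++,fast++

slow=5, fast=6, prefix=[1, 4, 5, 10, 12]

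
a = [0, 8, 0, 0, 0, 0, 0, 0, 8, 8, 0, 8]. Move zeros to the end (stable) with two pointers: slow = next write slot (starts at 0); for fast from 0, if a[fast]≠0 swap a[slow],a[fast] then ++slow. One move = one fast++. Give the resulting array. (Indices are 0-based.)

(s=0,f=0) a[fast]=0 → fast++
(s=0,f=1) a[fast]=8≠0 swap→a[0]=8 → slow++,fast++
(s=1,f=2) a[fast]=0 → fast++
(s=1,f=3) a[fast]=0 → fast++
(s=1,f=4) a[fast]=0 → fast++
(s=1,f=5) a[fast]=0 → fast++
(s=1,f=6) a[fast]=0 → fast++
(s=1,f=7) a[fast]=0 → fast++
(s=1,f=8) a[fast]=8≠0 swap→a[1]=8 → slow++,fast++
(s=2,f=9) a[fast]=8≠0 swap→a[2]=8 → slow++,fast++
(s=3,f=10) a[fast]=0 → fast++
(s=3,f=11) a[fast]=8≠0 swap→a[3]=8 → slow++,fast++

[8, 8, 8, 8, 0, 0, 0, 0, 0, 0, 0, 0]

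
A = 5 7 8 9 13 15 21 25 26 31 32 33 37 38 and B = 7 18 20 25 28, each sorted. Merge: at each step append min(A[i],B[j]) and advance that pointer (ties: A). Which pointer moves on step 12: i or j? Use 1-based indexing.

i=1 j=1: A[i]=5<=B[j]=7 take 5, i++
i=2 j=1: A[i]=7<=B[j]=7 take 7, i++
i=3 j=1: A[i]=8>B[j]=7 take 7, j++
i=3 j=2: A[i]=8<=B[j]=18 take 8, i++
i=4 j=2: A[i]=9<=B[j]=18 take 9, i++
i=5 j=2: A[i]=13<=B[j]=18 take 13, i++
i=6 j=2: A[i]=15<=B[j]=18 take 15, i++
i=7 j=2: A[i]=21>B[j]=18 take 18, j++
i=7 j=3: A[i]=21>B[j]=20 take 20, j++
i=7 j=4: A[i]=21<=B[j]=25 take 21, i++
i=8 j=4: A[i]=25<=B[j]=25 take 25, i++
i=9 j=4: A[i]=26>B[j]=25 take 25, j++

j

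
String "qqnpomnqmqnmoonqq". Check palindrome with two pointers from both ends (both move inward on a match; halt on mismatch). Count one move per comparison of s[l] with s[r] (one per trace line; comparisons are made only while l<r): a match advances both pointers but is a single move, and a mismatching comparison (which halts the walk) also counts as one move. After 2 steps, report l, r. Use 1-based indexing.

l=3, r=15

[1,17] 'q'=='q' → l++,r--
[2,16] 'q'=='q' → l++,r--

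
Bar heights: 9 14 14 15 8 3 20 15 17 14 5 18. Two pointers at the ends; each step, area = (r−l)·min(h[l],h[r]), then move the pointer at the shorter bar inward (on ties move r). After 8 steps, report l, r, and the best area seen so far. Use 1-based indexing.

l=1 r=12: min(9,18)*11=99 best=99 *, l++
l=2 r=12: min(14,18)*10=140 best=140 *, l++
l=3 r=12: min(14,18)*9=126 best=140, l++
l=4 r=12: min(15,18)*8=120 best=140, l++
l=5 r=12: min(8,18)*7=56 best=140, l++
l=6 r=12: min(3,18)*6=18 best=140, l++
l=7 r=12: min(20,18)*5=90 best=140, r--
l=7 r=11: min(20,5)*4=20 best=140, r--

l=7, r=10, best area=140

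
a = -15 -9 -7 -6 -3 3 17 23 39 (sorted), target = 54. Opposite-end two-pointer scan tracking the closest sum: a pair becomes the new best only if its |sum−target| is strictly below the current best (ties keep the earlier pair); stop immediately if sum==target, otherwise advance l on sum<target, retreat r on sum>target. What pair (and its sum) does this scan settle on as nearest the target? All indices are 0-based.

l=0 r=8: -15+39=24 d=30 *, l++
l=1 r=8: -9+39=30 d=24 *, l++
l=2 r=8: -7+39=32 d=22 *, l++
l=3 r=8: -6+39=33 d=21 *, l++
l=4 r=8: -3+39=36 d=18 *, l++
l=5 r=8: 3+39=42 d=12 *, l++
l=6 r=8: 17+39=56 d=2 *, r--
l=6 r=7: 17+23=40 d=14, l++

pair (17, 39) with sum 56 (|Δ|=2)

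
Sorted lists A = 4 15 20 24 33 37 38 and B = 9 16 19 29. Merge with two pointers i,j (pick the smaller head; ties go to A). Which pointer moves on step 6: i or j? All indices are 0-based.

i=0 j=0: A[i]=4<=B[j]=9 take 4, i++
i=1 j=0: A[i]=15>B[j]=9 take 9, j++
i=1 j=1: A[i]=15<=B[j]=16 take 15, i++
i=2 j=1: A[i]=20>B[j]=16 take 16, j++
i=2 j=2: A[i]=20>B[j]=19 take 19, j++
i=2 j=3: A[i]=20<=B[j]=29 take 20, i++

i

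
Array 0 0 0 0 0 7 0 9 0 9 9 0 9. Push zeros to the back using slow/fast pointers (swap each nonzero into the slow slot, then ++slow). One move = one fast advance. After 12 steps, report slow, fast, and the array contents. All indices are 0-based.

(s=0,f=0) a[fast]=0 → fast++
(s=0,f=1) a[fast]=0 → fast++
(s=0,f=2) a[fast]=0 → fast++
(s=0,f=3) a[fast]=0 → fast++
(s=0,f=4) a[fast]=0 → fast++
(s=0,f=5) a[fast]=7≠0 swap→a[0]=7 → slow++,fast++
(s=1,f=6) a[fast]=0 → fast++
(s=1,f=7) a[fast]=9≠0 swap→a[1]=9 → slow++,fast++
(s=2,f=8) a[fast]=0 → fast++
(s=2,f=9) a[fast]=9≠0 swap→a[2]=9 → slow++,fast++
(s=3,f=10) a[fast]=9≠0 swap→a[3]=9 → slow++,fast++
(s=4,f=11) a[fast]=0 → fast++

slow=4, fast=12, a=[7, 9, 9, 9, 0, 0, 0, 0, 0, 0, 0, 0, 9]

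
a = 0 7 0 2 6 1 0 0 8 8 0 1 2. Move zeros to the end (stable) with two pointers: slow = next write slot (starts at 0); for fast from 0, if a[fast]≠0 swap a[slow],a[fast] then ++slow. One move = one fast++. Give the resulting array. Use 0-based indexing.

[7, 2, 6, 1, 8, 8, 1, 2, 0, 0, 0, 0, 0]

slow=0 fast=0: a[fast]=0, fast++
slow=0 fast=1: a[fast]=7≠0 swap→a[0]=7, slow++,fast++
slow=1 fast=2: a[fast]=0, fast++
slow=1 fast=3: a[fast]=2≠0 swap→a[1]=2, slow++,fast++
slow=2 fast=4: a[fast]=6≠0 swap→a[2]=6, slow++,fast++
slow=3 fast=5: a[fast]=1≠0 swap→a[3]=1, slow++,fast++
slow=4 fast=6: a[fast]=0, fast++
slow=4 fast=7: a[fast]=0, fast++
slow=4 fast=8: a[fast]=8≠0 swap→a[4]=8, slow++,fast++
slow=5 fast=9: a[fast]=8≠0 swap→a[5]=8, slow++,fast++
slow=6 fast=10: a[fast]=0, fast++
slow=6 fast=11: a[fast]=1≠0 swap→a[6]=1, slow++,fast++
slow=7 fast=12: a[fast]=2≠0 swap→a[7]=2, slow++,fast++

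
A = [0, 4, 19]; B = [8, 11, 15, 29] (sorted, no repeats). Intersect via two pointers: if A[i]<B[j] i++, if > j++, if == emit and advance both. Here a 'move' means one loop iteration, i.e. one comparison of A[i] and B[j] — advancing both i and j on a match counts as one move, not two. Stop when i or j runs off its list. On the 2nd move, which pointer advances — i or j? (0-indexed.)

[i=0,j=0] 0<8 → i++
[i=1,j=0] 4<8 → i++

i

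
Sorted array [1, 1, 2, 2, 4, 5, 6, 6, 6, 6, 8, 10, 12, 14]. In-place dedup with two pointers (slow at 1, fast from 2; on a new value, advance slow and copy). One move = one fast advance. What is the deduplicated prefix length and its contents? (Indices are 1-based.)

length 9; prefix = [1, 2, 4, 5, 6, 8, 10, 12, 14]

slow=1 fast=2: a[fast]=1=a[slow] dup, fast++
slow=1 fast=3: a[fast]=2≠a[slow]=1 write a[2]=2, slow++,fast++
slow=2 fast=4: a[fast]=2=a[slow] dup, fast++
slow=2 fast=5: a[fast]=4≠a[slow]=2 write a[3]=4, slow++,fast++
slow=3 fast=6: a[fast]=5≠a[slow]=4 write a[4]=5, slow++,fast++
slow=4 fast=7: a[fast]=6≠a[slow]=5 write a[5]=6, slow++,fast++
slow=5 fast=8: a[fast]=6=a[slow] dup, fast++
slow=5 fast=9: a[fast]=6=a[slow] dup, fast++
slow=5 fast=10: a[fast]=6=a[slow] dup, fast++
slow=5 fast=11: a[fast]=8≠a[slow]=6 write a[6]=8, slow++,fast++
slow=6 fast=12: a[fast]=10≠a[slow]=8 write a[7]=10, slow++,fast++
slow=7 fast=13: a[fast]=12≠a[slow]=10 write a[8]=12, slow++,fast++
slow=8 fast=14: a[fast]=14≠a[slow]=12 write a[9]=14, slow++,fast++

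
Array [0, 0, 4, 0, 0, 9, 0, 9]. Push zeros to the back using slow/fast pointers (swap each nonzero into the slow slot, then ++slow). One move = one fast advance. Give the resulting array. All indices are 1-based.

(s=1,f=1) a[fast]=0 → fast++
(s=1,f=2) a[fast]=0 → fast++
(s=1,f=3) a[fast]=4≠0 swap→a[1]=4 → slow++,fast++
(s=2,f=4) a[fast]=0 → fast++
(s=2,f=5) a[fast]=0 → fast++
(s=2,f=6) a[fast]=9≠0 swap→a[2]=9 → slow++,fast++
(s=3,f=7) a[fast]=0 → fast++
(s=3,f=8) a[fast]=9≠0 swap→a[3]=9 → slow++,fast++

[4, 9, 9, 0, 0, 0, 0, 0]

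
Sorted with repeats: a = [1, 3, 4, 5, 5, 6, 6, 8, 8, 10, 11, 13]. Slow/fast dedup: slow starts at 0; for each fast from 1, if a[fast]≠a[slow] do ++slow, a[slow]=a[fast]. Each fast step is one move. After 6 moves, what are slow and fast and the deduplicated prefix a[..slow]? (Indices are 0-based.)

slow=4, fast=7, prefix=[1, 3, 4, 5, 6]

(s=0,f=1) a[fast]=3≠a[slow]=1 write a[1]=3 → slow++,fast++
(s=1,f=2) a[fast]=4≠a[slow]=3 write a[2]=4 → slow++,fast++
(s=2,f=3) a[fast]=5≠a[slow]=4 write a[3]=5 → slow++,fast++
(s=3,f=4) a[fast]=5=a[slow] dup → fast++
(s=3,f=5) a[fast]=6≠a[slow]=5 write a[4]=6 → slow++,fast++
(s=4,f=6) a[fast]=6=a[slow] dup → fast++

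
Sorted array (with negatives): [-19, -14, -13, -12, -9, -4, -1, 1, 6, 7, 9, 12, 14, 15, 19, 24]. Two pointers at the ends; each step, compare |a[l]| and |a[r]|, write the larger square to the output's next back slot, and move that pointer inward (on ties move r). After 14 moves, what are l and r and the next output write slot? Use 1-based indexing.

l=7, r=8, next write slot=2

[1,16] |-19|<=|24| out[16]=576 → r--
[1,15] |-19|<=|19| out[15]=361 → r--
[1,14] |-19|>|15| out[14]=361 → l++
[2,14] |-14|<=|15| out[13]=225 → r--
[2,13] |-14|<=|14| out[12]=196 → r--
[2,12] |-14|>|12| out[11]=196 → l++
[3,12] |-13|>|12| out[10]=169 → l++
[4,12] |-12|<=|12| out[9]=144 → r--
[4,11] |-12|>|9| out[8]=144 → l++
[5,11] |-9|<=|9| out[7]=81 → r--
[5,10] |-9|>|7| out[6]=81 → l++
[6,10] |-4|<=|7| out[5]=49 → r--
[6,9] |-4|<=|6| out[4]=36 → r--
[6,8] |-4|>|1| out[3]=16 → l++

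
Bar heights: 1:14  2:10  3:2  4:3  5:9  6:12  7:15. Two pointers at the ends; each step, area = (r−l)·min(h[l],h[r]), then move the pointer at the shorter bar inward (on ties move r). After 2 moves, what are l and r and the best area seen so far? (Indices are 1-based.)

[1,7] min(14,15)*6=84 best=84 * → l++
[2,7] min(10,15)*5=50 best=84 → l++

l=3, r=7, best area=84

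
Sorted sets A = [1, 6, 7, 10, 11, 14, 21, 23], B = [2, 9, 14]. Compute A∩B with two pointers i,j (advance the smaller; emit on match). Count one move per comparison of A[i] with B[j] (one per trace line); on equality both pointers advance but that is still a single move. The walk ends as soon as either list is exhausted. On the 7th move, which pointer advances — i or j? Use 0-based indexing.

i

i=0 j=0: 1<2, i++
i=1 j=0: 6>2, j++
i=1 j=1: 6<9, i++
i=2 j=1: 7<9, i++
i=3 j=1: 10>9, j++
i=3 j=2: 10<14, i++
i=4 j=2: 11<14, i++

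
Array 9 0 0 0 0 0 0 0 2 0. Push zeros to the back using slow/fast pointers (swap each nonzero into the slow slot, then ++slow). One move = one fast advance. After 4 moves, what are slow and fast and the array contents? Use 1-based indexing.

slow=2, fast=5, a=[9, 0, 0, 0, 0, 0, 0, 0, 2, 0]

slow=1 fast=1: a[fast]=9≠0 swap→a[1]=9, slow++,fast++
slow=2 fast=2: a[fast]=0, fast++
slow=2 fast=3: a[fast]=0, fast++
slow=2 fast=4: a[fast]=0, fast++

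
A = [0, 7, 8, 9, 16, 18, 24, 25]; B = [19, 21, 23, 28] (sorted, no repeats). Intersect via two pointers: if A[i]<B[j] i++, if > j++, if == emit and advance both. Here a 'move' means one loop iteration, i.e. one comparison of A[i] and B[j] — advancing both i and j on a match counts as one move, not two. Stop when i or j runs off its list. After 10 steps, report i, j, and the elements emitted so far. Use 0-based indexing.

i=7, j=3, emitted=[]

i=0 j=0: 0<19, i++
i=1 j=0: 7<19, i++
i=2 j=0: 8<19, i++
i=3 j=0: 9<19, i++
i=4 j=0: 16<19, i++
i=5 j=0: 18<19, i++
i=6 j=0: 24>19, j++
i=6 j=1: 24>21, j++
i=6 j=2: 24>23, j++
i=6 j=3: 24<28, i++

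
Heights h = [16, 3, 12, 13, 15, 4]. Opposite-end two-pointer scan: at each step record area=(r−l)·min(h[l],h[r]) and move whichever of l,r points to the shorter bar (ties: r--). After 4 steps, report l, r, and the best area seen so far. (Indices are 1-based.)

l=1, r=2, best area=60

[1,6] min(16,4)*5=20 best=20 * → r--
[1,5] min(16,15)*4=60 best=60 * → r--
[1,4] min(16,13)*3=39 best=60 → r--
[1,3] min(16,12)*2=24 best=60 → r--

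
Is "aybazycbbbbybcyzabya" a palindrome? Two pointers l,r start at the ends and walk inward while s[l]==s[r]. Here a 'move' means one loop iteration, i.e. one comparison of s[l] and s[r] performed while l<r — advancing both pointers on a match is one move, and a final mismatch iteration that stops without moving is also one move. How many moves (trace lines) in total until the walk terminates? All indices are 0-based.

l=0 r=19: 'a'=='a', l++,r--
l=1 r=18: 'y'=='y', l++,r--
l=2 r=17: 'b'=='b', l++,r--
l=3 r=16: 'a'=='a', l++,r--
l=4 r=15: 'z'=='z', l++,r--
l=5 r=14: 'y'=='y', l++,r--
l=6 r=13: 'c'=='c', l++,r--
l=7 r=12: 'b'=='b', l++,r--
l=8 r=11: 'b'!='y', stop

9 moves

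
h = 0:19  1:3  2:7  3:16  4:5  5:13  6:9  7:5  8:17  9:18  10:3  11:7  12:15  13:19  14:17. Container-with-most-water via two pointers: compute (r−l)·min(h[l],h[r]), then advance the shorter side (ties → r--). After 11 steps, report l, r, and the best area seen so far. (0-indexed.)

[0,14] min(19,17)*14=238 best=238 * → r--
[0,13] min(19,19)*13=247 best=247 * → r--
[0,12] min(19,15)*12=180 best=247 → r--
[0,11] min(19,7)*11=77 best=247 → r--
[0,10] min(19,3)*10=30 best=247 → r--
[0,9] min(19,18)*9=162 best=247 → r--
[0,8] min(19,17)*8=136 best=247 → r--
[0,7] min(19,5)*7=35 best=247 → r--
[0,6] min(19,9)*6=54 best=247 → r--
[0,5] min(19,13)*5=65 best=247 → r--
[0,4] min(19,5)*4=20 best=247 → r--

l=0, r=3, best area=247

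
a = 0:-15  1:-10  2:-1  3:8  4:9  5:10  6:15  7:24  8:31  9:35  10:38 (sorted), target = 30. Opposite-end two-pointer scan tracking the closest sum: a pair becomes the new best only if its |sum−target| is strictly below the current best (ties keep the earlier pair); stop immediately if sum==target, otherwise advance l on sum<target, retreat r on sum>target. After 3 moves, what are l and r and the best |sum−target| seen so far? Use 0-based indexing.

l=2, r=9, best |Δ|=2

[0,10] -15+38=23 d=7 * → l++
[1,10] -10+38=28 d=2 * → l++
[2,10] -1+38=37 d=7 → r--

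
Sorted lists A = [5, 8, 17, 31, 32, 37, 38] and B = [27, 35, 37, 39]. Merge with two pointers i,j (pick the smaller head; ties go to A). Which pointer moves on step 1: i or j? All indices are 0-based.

i

[i=0,j=0] A[i]=5<=B[j]=27 take 5 → i++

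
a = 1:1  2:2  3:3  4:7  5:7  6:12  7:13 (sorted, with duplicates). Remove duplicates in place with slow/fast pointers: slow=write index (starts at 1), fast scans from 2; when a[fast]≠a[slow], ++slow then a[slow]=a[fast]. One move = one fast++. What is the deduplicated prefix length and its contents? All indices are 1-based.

(s=1,f=2) a[fast]=2≠a[slow]=1 write a[2]=2 → slow++,fast++
(s=2,f=3) a[fast]=3≠a[slow]=2 write a[3]=3 → slow++,fast++
(s=3,f=4) a[fast]=7≠a[slow]=3 write a[4]=7 → slow++,fast++
(s=4,f=5) a[fast]=7=a[slow] dup → fast++
(s=4,f=6) a[fast]=12≠a[slow]=7 write a[5]=12 → slow++,fast++
(s=5,f=7) a[fast]=13≠a[slow]=12 write a[6]=13 → slow++,fast++

length 6; prefix = [1, 2, 3, 7, 12, 13]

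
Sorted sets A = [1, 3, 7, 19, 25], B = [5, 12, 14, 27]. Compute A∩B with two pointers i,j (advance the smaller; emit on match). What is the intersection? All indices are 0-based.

intersection = []

[i=0,j=0] 1<5 → i++
[i=1,j=0] 3<5 → i++
[i=2,j=0] 7>5 → j++
[i=2,j=1] 7<12 → i++
[i=3,j=1] 19>12 → j++
[i=3,j=2] 19>14 → j++
[i=3,j=3] 19<27 → i++
[i=4,j=3] 25<27 → i++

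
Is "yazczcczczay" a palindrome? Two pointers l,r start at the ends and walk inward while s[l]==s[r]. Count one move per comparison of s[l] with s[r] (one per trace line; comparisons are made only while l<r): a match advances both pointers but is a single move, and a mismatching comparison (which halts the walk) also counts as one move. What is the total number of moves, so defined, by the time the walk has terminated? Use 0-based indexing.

l=0 r=11: 'y'=='y', l++,r--
l=1 r=10: 'a'=='a', l++,r--
l=2 r=9: 'z'=='z', l++,r--
l=3 r=8: 'c'=='c', l++,r--
l=4 r=7: 'z'=='z', l++,r--
l=5 r=6: 'c'=='c', l++,r--

6 moves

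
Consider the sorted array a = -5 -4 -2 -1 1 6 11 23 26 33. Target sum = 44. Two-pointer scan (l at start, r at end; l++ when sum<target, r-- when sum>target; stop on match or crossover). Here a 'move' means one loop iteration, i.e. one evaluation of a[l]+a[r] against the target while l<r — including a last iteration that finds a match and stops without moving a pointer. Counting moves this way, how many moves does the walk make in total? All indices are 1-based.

7 moves

[1,10] -5+33=28 <44 → l++
[2,10] -4+33=29 <44 → l++
[3,10] -2+33=31 <44 → l++
[4,10] -1+33=32 <44 → l++
[5,10] 1+33=34 <44 → l++
[6,10] 6+33=39 <44 → l++
[7,10] 11+33=44 → found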